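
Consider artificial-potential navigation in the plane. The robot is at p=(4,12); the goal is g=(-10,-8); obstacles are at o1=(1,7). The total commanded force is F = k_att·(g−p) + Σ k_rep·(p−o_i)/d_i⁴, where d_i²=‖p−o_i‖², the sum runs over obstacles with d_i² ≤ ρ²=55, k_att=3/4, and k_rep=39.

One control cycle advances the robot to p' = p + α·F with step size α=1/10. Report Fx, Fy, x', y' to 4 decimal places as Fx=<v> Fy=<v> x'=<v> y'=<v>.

Fx=-10.3988 Fy=-14.8313 x'=2.9601 y'=10.5169

F_att = 3/4·(g−p) = 3/4·(-14,-20) = (-10.5000,-15.0000)
o1: d²=34 ≤ ρ²=55; F_rep = 39·(3,5)/34² = (0.1012,0.1687)
F = F_att + ΣF_rep = (-10.3988,-14.8313)
p' = p + 1/10·F = (2.9601,10.5169)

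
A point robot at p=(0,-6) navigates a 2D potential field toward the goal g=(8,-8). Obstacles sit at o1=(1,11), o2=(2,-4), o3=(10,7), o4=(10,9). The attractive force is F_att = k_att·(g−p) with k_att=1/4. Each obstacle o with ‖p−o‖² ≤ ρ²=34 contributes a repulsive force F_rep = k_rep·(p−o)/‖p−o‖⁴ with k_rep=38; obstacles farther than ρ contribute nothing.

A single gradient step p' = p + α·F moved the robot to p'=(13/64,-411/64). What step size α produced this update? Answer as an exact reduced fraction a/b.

α = 1/4

F_att = 1/4·(g−p) = 1/4·(8,-2) = (2.0000,-0.5000)
o1: d²=290 > ρ²=34 → inactive
o2: d²=8 ≤ ρ²=34; F_rep = 38·(-2,-2)/8² = (-1.1875,-1.1875)
o3: d²=269 > ρ²=34 → inactive
o4: d²=325 > ρ²=34 → inactive
F = F_att + ΣF_rep = (0.8125,-1.6875)
Δp = p'−p = (0.2031,-0.4219); α = Δx/Fx = (13/64) / (13/16) = 1/4
check: Δy/Fy = (-27/64) / (-27/16) = 1/4 ✓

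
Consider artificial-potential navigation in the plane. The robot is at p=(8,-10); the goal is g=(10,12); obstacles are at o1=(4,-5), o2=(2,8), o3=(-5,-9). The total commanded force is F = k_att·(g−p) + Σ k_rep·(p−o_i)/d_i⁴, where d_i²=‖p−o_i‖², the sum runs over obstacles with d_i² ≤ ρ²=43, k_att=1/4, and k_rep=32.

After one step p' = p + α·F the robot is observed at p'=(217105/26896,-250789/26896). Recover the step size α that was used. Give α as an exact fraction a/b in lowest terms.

α = 1/8

F_att = 1/4·(g−p) = 1/4·(2,22) = (0.5000,5.5000)
o1: d²=41 ≤ ρ²=43; F_rep = 32·(4,-5)/41² = (0.0761,-0.0952)
o2: d²=360 > ρ²=43 → inactive
o3: d²=170 > ρ²=43 → inactive
F = F_att + ΣF_rep = (0.5761,5.4048)
Δp = p'−p = (0.0720,0.6756); α = Δx/Fx = (1937/26896) / (1937/3362) = 1/8
check: Δy/Fy = (18171/26896) / (18171/3362) = 1/8 ✓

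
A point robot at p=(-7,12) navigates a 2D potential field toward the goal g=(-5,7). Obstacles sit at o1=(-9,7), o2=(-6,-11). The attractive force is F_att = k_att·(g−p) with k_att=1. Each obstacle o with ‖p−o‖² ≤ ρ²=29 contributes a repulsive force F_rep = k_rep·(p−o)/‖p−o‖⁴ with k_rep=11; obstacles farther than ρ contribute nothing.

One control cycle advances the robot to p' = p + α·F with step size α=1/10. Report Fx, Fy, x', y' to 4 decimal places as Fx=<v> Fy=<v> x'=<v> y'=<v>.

F_att = 1·(g−p) = 1·(2,-5) = (2.0000,-5.0000)
o1: d²=29 ≤ ρ²=29; F_rep = 11·(2,5)/29² = (0.0262,0.0654)
o2: d²=530 > ρ²=29 → inactive
F = F_att + ΣF_rep = (2.0262,-4.9346)
p' = p + 1/10·F = (-6.7974,11.5065)

Fx=2.0262 Fy=-4.9346 x'=-6.7974 y'=11.5065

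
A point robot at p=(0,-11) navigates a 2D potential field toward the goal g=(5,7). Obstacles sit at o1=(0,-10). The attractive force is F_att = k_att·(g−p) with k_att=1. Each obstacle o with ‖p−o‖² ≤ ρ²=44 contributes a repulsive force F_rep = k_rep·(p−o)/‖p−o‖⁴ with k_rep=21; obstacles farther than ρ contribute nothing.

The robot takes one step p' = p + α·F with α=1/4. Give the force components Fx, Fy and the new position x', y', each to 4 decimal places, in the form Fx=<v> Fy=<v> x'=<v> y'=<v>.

F_att = 1·(g−p) = 1·(5,18) = (5.0000,18.0000)
o1: d²=1 ≤ ρ²=44; F_rep = 21·(0,-1)/1² = (0.0000,-21.0000)
F = F_att + ΣF_rep = (5.0000,-3.0000)
p' = p + 1/4·F = (1.2500,-11.7500)

Fx=5.0000 Fy=-3.0000 x'=1.2500 y'=-11.7500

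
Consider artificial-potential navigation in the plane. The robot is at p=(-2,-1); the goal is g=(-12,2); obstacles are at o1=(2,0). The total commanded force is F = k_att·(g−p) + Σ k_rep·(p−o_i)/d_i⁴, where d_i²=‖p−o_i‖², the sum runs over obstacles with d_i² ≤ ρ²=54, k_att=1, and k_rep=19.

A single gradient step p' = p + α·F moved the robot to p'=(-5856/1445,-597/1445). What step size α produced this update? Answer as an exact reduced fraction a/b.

α = 1/5

F_att = 1·(g−p) = 1·(-10,3) = (-10.0000,3.0000)
o1: d²=17 ≤ ρ²=54; F_rep = 19·(-4,-1)/17² = (-0.2630,-0.0657)
F = F_att + ΣF_rep = (-10.2630,2.9343)
Δp = p'−p = (-2.0526,0.5869); α = Δx/Fx = (-2966/1445) / (-2966/289) = 1/5
check: Δy/Fy = (848/1445) / (848/289) = 1/5 ✓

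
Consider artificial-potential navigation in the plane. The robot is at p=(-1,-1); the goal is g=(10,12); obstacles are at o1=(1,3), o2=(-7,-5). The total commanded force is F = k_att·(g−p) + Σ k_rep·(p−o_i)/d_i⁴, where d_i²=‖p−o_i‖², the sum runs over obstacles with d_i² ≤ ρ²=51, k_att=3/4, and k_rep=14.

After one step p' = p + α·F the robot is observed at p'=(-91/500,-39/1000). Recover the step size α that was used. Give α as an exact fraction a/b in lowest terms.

α = 1/10

F_att = 3/4·(g−p) = 3/4·(11,13) = (8.2500,9.7500)
o1: d²=20 ≤ ρ²=51; F_rep = 14·(-2,-4)/20² = (-0.0700,-0.1400)
o2: d²=52 > ρ²=51 → inactive
F = F_att + ΣF_rep = (8.1800,9.6100)
Δp = p'−p = (0.8180,0.9610); α = Δx/Fx = (409/500) / (409/50) = 1/10
check: Δy/Fy = (961/1000) / (961/100) = 1/10 ✓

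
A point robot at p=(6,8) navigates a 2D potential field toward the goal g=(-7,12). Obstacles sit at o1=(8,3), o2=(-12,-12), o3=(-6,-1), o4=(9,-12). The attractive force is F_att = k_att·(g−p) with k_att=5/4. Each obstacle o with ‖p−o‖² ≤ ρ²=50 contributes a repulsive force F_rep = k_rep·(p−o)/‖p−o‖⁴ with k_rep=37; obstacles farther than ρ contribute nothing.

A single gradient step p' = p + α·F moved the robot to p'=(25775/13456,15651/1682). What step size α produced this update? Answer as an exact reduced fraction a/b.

α = 1/4

F_att = 5/4·(g−p) = 5/4·(-13,4) = (-16.2500,5.0000)
o1: d²=29 ≤ ρ²=50; F_rep = 37·(-2,5)/29² = (-0.0880,0.2200)
o2: d²=724 > ρ²=50 → inactive
o3: d²=225 > ρ²=50 → inactive
o4: d²=409 > ρ²=50 → inactive
F = F_att + ΣF_rep = (-16.3380,5.2200)
Δp = p'−p = (-4.0845,1.3050); α = Δx/Fx = (-54961/13456) / (-54961/3364) = 1/4
check: Δy/Fy = (2195/1682) / (4390/841) = 1/4 ✓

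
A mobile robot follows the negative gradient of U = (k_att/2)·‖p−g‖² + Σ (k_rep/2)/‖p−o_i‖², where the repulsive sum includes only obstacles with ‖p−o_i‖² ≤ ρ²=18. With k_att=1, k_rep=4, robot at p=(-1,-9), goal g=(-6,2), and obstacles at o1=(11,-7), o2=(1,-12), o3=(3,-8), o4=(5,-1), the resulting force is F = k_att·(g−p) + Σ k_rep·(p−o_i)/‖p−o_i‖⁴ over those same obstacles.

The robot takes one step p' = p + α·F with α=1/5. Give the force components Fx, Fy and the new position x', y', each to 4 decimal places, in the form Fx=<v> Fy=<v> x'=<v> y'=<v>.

F_att = 1·(g−p) = 1·(-5,11) = (-5.0000,11.0000)
o1: d²=148 > ρ²=18 → inactive
o2: d²=13 ≤ ρ²=18; F_rep = 4·(-2,3)/13² = (-0.0473,0.0710)
o3: d²=17 ≤ ρ²=18; F_rep = 4·(-4,-1)/17² = (-0.0554,-0.0138)
o4: d²=100 > ρ²=18 → inactive
F = F_att + ΣF_rep = (-5.1027,11.0572)
p' = p + 1/5·F = (-2.0205,-6.7886)

Fx=-5.1027 Fy=11.0572 x'=-2.0205 y'=-6.7886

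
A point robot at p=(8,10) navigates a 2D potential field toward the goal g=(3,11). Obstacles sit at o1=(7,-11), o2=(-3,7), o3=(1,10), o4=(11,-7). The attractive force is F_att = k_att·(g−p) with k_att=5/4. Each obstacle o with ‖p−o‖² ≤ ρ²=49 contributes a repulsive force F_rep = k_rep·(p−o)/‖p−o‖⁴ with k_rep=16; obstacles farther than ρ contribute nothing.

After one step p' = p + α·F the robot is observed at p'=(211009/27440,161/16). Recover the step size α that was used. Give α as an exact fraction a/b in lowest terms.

α = 1/20

F_att = 5/4·(g−p) = 5/4·(-5,1) = (-6.2500,1.2500)
o1: d²=442 > ρ²=49 → inactive
o2: d²=130 > ρ²=49 → inactive
o3: d²=49 ≤ ρ²=49; F_rep = 16·(7,0)/49² = (0.0466,0.0000)
o4: d²=298 > ρ²=49 → inactive
F = F_att + ΣF_rep = (-6.2034,1.2500)
Δp = p'−p = (-0.3102,0.0625); α = Δx/Fx = (-8511/27440) / (-8511/1372) = 1/20
check: Δy/Fy = (1/16) / (5/4) = 1/20 ✓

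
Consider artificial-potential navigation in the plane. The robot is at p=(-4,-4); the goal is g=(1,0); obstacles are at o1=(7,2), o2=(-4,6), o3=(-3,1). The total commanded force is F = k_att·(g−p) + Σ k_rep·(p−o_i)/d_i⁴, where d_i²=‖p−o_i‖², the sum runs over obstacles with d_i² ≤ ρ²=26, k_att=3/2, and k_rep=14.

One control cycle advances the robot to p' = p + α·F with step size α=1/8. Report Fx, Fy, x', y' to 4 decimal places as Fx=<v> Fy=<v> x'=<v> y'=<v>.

Fx=7.4793 Fy=5.8964 x'=-3.0651 y'=-3.2629

F_att = 3/2·(g−p) = 3/2·(5,4) = (7.5000,6.0000)
o1: d²=157 > ρ²=26 → inactive
o2: d²=100 > ρ²=26 → inactive
o3: d²=26 ≤ ρ²=26; F_rep = 14·(-1,-5)/26² = (-0.0207,-0.1036)
F = F_att + ΣF_rep = (7.4793,5.8964)
p' = p + 1/8·F = (-3.0651,-3.2629)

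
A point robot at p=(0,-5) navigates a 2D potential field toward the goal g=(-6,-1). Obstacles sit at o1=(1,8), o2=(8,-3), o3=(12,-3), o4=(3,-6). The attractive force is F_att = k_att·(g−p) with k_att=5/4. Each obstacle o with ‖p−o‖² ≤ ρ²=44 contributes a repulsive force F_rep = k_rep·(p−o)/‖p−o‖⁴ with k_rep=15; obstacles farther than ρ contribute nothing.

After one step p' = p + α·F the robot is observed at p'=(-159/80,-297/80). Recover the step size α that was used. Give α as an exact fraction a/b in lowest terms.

F_att = 5/4·(g−p) = 5/4·(-6,4) = (-7.5000,5.0000)
o1: d²=170 > ρ²=44 → inactive
o2: d²=68 > ρ²=44 → inactive
o3: d²=148 > ρ²=44 → inactive
o4: d²=10 ≤ ρ²=44; F_rep = 15·(-3,1)/10² = (-0.4500,0.1500)
F = F_att + ΣF_rep = (-7.9500,5.1500)
Δp = p'−p = (-1.9875,1.2875); α = Δx/Fx = (-159/80) / (-159/20) = 1/4
check: Δy/Fy = (103/80) / (103/20) = 1/4 ✓

α = 1/4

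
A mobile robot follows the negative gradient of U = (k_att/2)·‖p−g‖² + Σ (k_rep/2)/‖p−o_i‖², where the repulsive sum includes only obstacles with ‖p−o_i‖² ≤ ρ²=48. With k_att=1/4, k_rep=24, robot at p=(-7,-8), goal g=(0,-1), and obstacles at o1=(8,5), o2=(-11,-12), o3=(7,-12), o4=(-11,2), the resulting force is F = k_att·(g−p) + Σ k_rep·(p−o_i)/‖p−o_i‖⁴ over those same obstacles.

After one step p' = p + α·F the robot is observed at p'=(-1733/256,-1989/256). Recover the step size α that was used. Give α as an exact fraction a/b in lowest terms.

α = 1/8

F_att = 1/4·(g−p) = 1/4·(7,7) = (1.7500,1.7500)
o1: d²=394 > ρ²=48 → inactive
o2: d²=32 ≤ ρ²=48; F_rep = 24·(4,4)/32² = (0.0938,0.0938)
o3: d²=212 > ρ²=48 → inactive
o4: d²=116 > ρ²=48 → inactive
F = F_att + ΣF_rep = (1.8438,1.8438)
Δp = p'−p = (0.2305,0.2305); α = Δx/Fx = (59/256) / (59/32) = 1/8
check: Δy/Fy = (59/256) / (59/32) = 1/8 ✓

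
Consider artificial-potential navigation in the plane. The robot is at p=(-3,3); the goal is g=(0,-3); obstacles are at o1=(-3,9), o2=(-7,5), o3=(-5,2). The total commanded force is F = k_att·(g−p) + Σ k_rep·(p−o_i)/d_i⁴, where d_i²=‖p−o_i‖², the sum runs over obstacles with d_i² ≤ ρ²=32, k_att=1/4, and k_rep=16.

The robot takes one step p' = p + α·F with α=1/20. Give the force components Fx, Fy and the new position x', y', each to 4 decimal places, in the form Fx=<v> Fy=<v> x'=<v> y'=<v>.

Fx=2.1900 Fy=-0.9400 x'=-2.8905 y'=2.9530

F_att = 1/4·(g−p) = 1/4·(3,-6) = (0.7500,-1.5000)
o1: d²=36 > ρ²=32 → inactive
o2: d²=20 ≤ ρ²=32; F_rep = 16·(4,-2)/20² = (0.1600,-0.0800)
o3: d²=5 ≤ ρ²=32; F_rep = 16·(2,1)/5² = (1.2800,0.6400)
F = F_att + ΣF_rep = (2.1900,-0.9400)
p' = p + 1/20·F = (-2.8905,2.9530)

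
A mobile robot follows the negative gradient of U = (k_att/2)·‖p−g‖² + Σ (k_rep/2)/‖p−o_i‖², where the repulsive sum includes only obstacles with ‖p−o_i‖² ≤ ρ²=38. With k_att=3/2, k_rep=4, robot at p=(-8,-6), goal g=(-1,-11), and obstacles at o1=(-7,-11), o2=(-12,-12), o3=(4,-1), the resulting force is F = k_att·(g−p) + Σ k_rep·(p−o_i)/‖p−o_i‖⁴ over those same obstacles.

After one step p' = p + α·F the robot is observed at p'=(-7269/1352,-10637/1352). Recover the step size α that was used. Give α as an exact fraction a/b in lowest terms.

α = 1/4

F_att = 3/2·(g−p) = 3/2·(7,-5) = (10.5000,-7.5000)
o1: d²=26 ≤ ρ²=38; F_rep = 4·(-1,5)/26² = (-0.0059,0.0296)
o2: d²=52 > ρ²=38 → inactive
o3: d²=169 > ρ²=38 → inactive
F = F_att + ΣF_rep = (10.4941,-7.4704)
Δp = p'−p = (2.6235,-1.8676); α = Δx/Fx = (3547/1352) / (3547/338) = 1/4
check: Δy/Fy = (-2525/1352) / (-2525/338) = 1/4 ✓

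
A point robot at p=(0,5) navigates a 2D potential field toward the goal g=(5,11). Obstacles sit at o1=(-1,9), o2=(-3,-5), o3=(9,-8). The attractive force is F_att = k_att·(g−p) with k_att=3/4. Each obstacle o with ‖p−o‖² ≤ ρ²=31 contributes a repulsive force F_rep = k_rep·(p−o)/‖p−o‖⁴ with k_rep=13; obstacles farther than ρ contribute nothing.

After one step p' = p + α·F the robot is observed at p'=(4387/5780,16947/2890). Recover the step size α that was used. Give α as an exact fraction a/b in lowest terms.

α = 1/5

F_att = 3/4·(g−p) = 3/4·(5,6) = (3.7500,4.5000)
o1: d²=17 ≤ ρ²=31; F_rep = 13·(1,-4)/17² = (0.0450,-0.1799)
o2: d²=109 > ρ²=31 → inactive
o3: d²=250 > ρ²=31 → inactive
F = F_att + ΣF_rep = (3.7950,4.3201)
Δp = p'−p = (0.7590,0.8640); α = Δx/Fx = (4387/5780) / (4387/1156) = 1/5
check: Δy/Fy = (2497/2890) / (2497/578) = 1/5 ✓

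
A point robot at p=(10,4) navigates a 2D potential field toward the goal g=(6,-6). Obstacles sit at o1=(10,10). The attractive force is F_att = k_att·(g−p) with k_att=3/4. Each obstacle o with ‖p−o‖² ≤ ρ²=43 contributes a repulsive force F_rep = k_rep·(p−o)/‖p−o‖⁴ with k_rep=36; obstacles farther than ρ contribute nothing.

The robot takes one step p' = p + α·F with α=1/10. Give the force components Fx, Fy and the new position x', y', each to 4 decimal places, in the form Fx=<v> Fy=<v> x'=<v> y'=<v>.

F_att = 3/4·(g−p) = 3/4·(-4,-10) = (-3.0000,-7.5000)
o1: d²=36 ≤ ρ²=43; F_rep = 36·(0,-6)/36² = (0.0000,-0.1667)
F = F_att + ΣF_rep = (-3.0000,-7.6667)
p' = p + 1/10·F = (9.7000,3.2333)

Fx=-3.0000 Fy=-7.6667 x'=9.7000 y'=3.2333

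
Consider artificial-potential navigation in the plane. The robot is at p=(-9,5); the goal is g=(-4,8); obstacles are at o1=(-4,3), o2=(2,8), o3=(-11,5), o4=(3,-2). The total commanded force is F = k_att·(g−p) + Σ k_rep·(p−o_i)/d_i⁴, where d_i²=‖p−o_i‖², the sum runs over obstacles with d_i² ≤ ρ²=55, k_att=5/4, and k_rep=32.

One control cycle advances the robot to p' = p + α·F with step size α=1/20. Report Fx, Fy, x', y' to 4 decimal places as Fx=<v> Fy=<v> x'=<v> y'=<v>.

F_att = 5/4·(g−p) = 5/4·(5,3) = (6.2500,3.7500)
o1: d²=29 ≤ ρ²=55; F_rep = 32·(-5,2)/29² = (-0.1902,0.0761)
o2: d²=130 > ρ²=55 → inactive
o3: d²=4 ≤ ρ²=55; F_rep = 32·(2,0)/4² = (4.0000,0.0000)
o4: d²=193 > ρ²=55 → inactive
F = F_att + ΣF_rep = (10.0598,3.8261)
p' = p + 1/20·F = (-8.4970,5.1913)

Fx=10.0598 Fy=3.8261 x'=-8.4970 y'=5.1913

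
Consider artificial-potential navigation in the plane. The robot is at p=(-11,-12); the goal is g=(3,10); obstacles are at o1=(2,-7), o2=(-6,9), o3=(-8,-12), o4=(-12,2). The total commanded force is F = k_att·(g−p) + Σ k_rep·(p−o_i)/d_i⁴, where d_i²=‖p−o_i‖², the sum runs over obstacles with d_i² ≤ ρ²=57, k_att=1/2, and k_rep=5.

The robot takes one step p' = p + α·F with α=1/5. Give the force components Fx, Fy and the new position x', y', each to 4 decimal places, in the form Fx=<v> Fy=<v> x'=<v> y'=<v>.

F_att = 1/2·(g−p) = 1/2·(14,22) = (7.0000,11.0000)
o1: d²=194 > ρ²=57 → inactive
o2: d²=466 > ρ²=57 → inactive
o3: d²=9 ≤ ρ²=57; F_rep = 5·(-3,0)/9² = (-0.1852,0.0000)
o4: d²=197 > ρ²=57 → inactive
F = F_att + ΣF_rep = (6.8148,11.0000)
p' = p + 1/5·F = (-9.6370,-9.8000)

Fx=6.8148 Fy=11.0000 x'=-9.6370 y'=-9.8000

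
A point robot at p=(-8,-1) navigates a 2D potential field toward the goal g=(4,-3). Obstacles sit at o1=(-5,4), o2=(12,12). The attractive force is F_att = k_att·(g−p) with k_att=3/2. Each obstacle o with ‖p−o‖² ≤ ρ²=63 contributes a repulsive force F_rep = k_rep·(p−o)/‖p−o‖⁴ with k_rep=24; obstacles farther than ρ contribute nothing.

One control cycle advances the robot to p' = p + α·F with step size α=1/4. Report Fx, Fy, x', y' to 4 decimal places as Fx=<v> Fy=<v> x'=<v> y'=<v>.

Fx=17.9377 Fy=-3.1038 x'=-3.5156 y'=-1.7760

F_att = 3/2·(g−p) = 3/2·(12,-2) = (18.0000,-3.0000)
o1: d²=34 ≤ ρ²=63; F_rep = 24·(-3,-5)/34² = (-0.0623,-0.1038)
o2: d²=569 > ρ²=63 → inactive
F = F_att + ΣF_rep = (17.9377,-3.1038)
p' = p + 1/4·F = (-3.5156,-1.7760)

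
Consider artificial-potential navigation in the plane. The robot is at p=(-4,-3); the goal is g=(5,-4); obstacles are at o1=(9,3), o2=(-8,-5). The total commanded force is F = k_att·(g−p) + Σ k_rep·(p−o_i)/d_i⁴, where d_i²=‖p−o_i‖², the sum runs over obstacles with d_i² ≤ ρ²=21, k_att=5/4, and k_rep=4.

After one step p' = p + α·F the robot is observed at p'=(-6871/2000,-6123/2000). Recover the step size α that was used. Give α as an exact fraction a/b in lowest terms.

α = 1/20

F_att = 5/4·(g−p) = 5/4·(9,-1) = (11.2500,-1.2500)
o1: d²=205 > ρ²=21 → inactive
o2: d²=20 ≤ ρ²=21; F_rep = 4·(4,2)/20² = (0.0400,0.0200)
F = F_att + ΣF_rep = (11.2900,-1.2300)
Δp = p'−p = (0.5645,-0.0615); α = Δx/Fx = (1129/2000) / (1129/100) = 1/20
check: Δy/Fy = (-123/2000) / (-123/100) = 1/20 ✓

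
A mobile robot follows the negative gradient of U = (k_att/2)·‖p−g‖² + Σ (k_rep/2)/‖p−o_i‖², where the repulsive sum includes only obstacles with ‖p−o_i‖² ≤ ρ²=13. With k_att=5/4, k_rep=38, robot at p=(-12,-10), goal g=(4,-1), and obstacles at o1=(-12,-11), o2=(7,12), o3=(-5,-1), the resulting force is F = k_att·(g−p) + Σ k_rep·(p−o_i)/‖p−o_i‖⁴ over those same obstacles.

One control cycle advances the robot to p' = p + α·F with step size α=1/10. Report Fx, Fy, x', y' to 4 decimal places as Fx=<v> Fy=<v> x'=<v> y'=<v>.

Fx=20.0000 Fy=49.2500 x'=-10.0000 y'=-5.0750

F_att = 5/4·(g−p) = 5/4·(16,9) = (20.0000,11.2500)
o1: d²=1 ≤ ρ²=13; F_rep = 38·(0,1)/1² = (0.0000,38.0000)
o2: d²=845 > ρ²=13 → inactive
o3: d²=130 > ρ²=13 → inactive
F = F_att + ΣF_rep = (20.0000,49.2500)
p' = p + 1/10·F = (-10.0000,-5.0750)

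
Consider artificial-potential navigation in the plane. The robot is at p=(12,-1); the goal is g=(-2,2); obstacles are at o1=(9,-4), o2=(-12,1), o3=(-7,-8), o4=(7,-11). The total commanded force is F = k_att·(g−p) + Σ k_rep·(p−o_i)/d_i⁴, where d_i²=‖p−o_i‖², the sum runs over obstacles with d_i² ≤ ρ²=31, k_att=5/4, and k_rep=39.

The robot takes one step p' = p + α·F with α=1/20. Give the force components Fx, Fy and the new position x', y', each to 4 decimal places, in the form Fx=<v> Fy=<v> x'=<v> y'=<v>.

F_att = 5/4·(g−p) = 5/4·(-14,3) = (-17.5000,3.7500)
o1: d²=18 ≤ ρ²=31; F_rep = 39·(3,3)/18² = (0.3611,0.3611)
o2: d²=580 > ρ²=31 → inactive
o3: d²=410 > ρ²=31 → inactive
o4: d²=125 > ρ²=31 → inactive
F = F_att + ΣF_rep = (-17.1389,4.1111)
p' = p + 1/20·F = (11.1431,-0.7944)

Fx=-17.1389 Fy=4.1111 x'=11.1431 y'=-0.7944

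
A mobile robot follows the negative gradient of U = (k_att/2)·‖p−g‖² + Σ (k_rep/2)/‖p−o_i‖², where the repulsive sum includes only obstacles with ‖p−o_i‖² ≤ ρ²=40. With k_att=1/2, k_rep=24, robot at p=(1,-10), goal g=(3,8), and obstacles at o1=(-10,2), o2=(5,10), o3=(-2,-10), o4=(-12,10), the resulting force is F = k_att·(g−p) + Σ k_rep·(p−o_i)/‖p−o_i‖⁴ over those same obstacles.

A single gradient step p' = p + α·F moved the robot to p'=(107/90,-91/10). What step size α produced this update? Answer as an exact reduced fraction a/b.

α = 1/10

F_att = 1/2·(g−p) = 1/2·(2,18) = (1.0000,9.0000)
o1: d²=265 > ρ²=40 → inactive
o2: d²=416 > ρ²=40 → inactive
o3: d²=9 ≤ ρ²=40; F_rep = 24·(3,0)/9² = (0.8889,0.0000)
o4: d²=569 > ρ²=40 → inactive
F = F_att + ΣF_rep = (1.8889,9.0000)
Δp = p'−p = (0.1889,0.9000); α = Δx/Fx = (17/90) / (17/9) = 1/10
check: Δy/Fy = (9/10) / (9) = 1/10 ✓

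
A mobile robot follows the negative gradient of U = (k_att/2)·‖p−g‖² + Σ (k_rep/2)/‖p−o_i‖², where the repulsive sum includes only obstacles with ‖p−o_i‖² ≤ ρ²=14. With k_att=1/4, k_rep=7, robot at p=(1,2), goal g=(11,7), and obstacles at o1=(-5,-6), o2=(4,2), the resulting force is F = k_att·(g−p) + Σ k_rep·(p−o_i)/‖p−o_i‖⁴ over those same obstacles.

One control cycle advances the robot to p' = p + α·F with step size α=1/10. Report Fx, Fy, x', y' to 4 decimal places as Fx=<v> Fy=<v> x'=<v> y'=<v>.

F_att = 1/4·(g−p) = 1/4·(10,5) = (2.5000,1.2500)
o1: d²=100 > ρ²=14 → inactive
o2: d²=9 ≤ ρ²=14; F_rep = 7·(-3,0)/9² = (-0.2593,0.0000)
F = F_att + ΣF_rep = (2.2407,1.2500)
p' = p + 1/10·F = (1.2241,2.1250)

Fx=2.2407 Fy=1.2500 x'=1.2241 y'=2.1250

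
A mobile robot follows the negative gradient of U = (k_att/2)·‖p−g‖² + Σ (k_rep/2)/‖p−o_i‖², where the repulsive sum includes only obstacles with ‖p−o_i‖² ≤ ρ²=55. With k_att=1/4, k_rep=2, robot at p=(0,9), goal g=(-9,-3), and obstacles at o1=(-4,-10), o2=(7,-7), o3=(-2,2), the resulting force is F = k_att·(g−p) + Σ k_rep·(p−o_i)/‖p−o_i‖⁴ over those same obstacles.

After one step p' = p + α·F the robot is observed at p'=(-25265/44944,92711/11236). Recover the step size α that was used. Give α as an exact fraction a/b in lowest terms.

F_att = 1/4·(g−p) = 1/4·(-9,-12) = (-2.2500,-3.0000)
o1: d²=377 > ρ²=55 → inactive
o2: d²=305 > ρ²=55 → inactive
o3: d²=53 ≤ ρ²=55; F_rep = 2·(2,7)/53² = (0.0014,0.0050)
F = F_att + ΣF_rep = (-2.2486,-2.9950)
Δp = p'−p = (-0.5621,-0.7488); α = Δx/Fx = (-25265/44944) / (-25265/11236) = 1/4
check: Δy/Fy = (-8413/11236) / (-8413/2809) = 1/4 ✓

α = 1/4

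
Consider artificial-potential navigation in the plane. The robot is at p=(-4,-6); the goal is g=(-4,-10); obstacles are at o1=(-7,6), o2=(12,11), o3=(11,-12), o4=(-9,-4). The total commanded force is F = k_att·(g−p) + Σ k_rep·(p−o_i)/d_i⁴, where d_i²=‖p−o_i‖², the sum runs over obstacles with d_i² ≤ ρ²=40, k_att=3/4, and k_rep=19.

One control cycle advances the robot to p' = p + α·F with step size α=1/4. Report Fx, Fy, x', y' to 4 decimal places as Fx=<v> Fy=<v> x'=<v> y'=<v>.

Fx=0.1130 Fy=-3.0452 x'=-3.9718 y'=-6.7613

F_att = 3/4·(g−p) = 3/4·(0,-4) = (0.0000,-3.0000)
o1: d²=153 > ρ²=40 → inactive
o2: d²=545 > ρ²=40 → inactive
o3: d²=261 > ρ²=40 → inactive
o4: d²=29 ≤ ρ²=40; F_rep = 19·(5,-2)/29² = (0.1130,-0.0452)
F = F_att + ΣF_rep = (0.1130,-3.0452)
p' = p + 1/4·F = (-3.9718,-6.7613)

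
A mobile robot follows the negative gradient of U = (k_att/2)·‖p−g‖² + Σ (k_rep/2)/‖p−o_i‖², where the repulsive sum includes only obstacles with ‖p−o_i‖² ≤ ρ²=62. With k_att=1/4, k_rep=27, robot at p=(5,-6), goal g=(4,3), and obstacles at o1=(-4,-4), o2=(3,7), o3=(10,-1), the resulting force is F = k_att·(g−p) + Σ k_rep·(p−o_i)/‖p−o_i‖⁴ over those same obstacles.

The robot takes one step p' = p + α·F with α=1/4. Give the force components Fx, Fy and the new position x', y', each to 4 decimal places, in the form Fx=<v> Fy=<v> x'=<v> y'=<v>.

F_att = 1/4·(g−p) = 1/4·(-1,9) = (-0.2500,2.2500)
o1: d²=85 > ρ²=62 → inactive
o2: d²=173 > ρ²=62 → inactive
o3: d²=50 ≤ ρ²=62; F_rep = 27·(-5,-5)/50² = (-0.0540,-0.0540)
F = F_att + ΣF_rep = (-0.3040,2.1960)
p' = p + 1/4·F = (4.9240,-5.4510)

Fx=-0.3040 Fy=2.1960 x'=4.9240 y'=-5.4510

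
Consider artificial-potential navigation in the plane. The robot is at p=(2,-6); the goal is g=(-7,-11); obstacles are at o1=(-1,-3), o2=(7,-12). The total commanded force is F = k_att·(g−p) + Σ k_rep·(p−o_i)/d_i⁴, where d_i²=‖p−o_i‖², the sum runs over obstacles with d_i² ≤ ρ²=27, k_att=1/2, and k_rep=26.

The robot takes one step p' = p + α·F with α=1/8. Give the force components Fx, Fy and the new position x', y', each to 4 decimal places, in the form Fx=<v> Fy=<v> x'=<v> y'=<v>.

Fx=-4.2593 Fy=-2.7407 x'=1.4676 y'=-6.3426

F_att = 1/2·(g−p) = 1/2·(-9,-5) = (-4.5000,-2.5000)
o1: d²=18 ≤ ρ²=27; F_rep = 26·(3,-3)/18² = (0.2407,-0.2407)
o2: d²=61 > ρ²=27 → inactive
F = F_att + ΣF_rep = (-4.2593,-2.7407)
p' = p + 1/8·F = (1.4676,-6.3426)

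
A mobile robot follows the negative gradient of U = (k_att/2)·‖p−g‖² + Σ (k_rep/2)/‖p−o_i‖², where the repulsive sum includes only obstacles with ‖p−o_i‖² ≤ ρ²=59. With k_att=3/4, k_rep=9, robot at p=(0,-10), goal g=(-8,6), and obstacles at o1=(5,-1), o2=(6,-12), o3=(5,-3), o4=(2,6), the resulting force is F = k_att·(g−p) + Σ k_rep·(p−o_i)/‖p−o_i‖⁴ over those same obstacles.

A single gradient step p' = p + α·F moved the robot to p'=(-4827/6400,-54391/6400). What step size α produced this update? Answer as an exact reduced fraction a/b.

α = 1/8

F_att = 3/4·(g−p) = 3/4·(-8,16) = (-6.0000,12.0000)
o1: d²=106 > ρ²=59 → inactive
o2: d²=40 ≤ ρ²=59; F_rep = 9·(-6,2)/40² = (-0.0338,0.0112)
o3: d²=74 > ρ²=59 → inactive
o4: d²=260 > ρ²=59 → inactive
F = F_att + ΣF_rep = (-6.0338,12.0113)
Δp = p'−p = (-0.7542,1.5014); α = Δx/Fx = (-4827/6400) / (-4827/800) = 1/8
check: Δy/Fy = (9609/6400) / (9609/800) = 1/8 ✓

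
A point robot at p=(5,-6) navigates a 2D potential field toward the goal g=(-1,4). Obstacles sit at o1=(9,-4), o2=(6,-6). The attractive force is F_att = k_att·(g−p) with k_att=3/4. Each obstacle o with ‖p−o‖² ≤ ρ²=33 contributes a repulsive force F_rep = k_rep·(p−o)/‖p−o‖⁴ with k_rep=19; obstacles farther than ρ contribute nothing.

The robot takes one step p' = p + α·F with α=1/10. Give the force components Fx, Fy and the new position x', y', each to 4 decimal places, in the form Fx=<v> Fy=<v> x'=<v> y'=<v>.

Fx=-23.6900 Fy=7.4050 x'=2.6310 y'=-5.2595

F_att = 3/4·(g−p) = 3/4·(-6,10) = (-4.5000,7.5000)
o1: d²=20 ≤ ρ²=33; F_rep = 19·(-4,-2)/20² = (-0.1900,-0.0950)
o2: d²=1 ≤ ρ²=33; F_rep = 19·(-1,0)/1² = (-19.0000,0.0000)
F = F_att + ΣF_rep = (-23.6900,7.4050)
p' = p + 1/10·F = (2.6310,-5.2595)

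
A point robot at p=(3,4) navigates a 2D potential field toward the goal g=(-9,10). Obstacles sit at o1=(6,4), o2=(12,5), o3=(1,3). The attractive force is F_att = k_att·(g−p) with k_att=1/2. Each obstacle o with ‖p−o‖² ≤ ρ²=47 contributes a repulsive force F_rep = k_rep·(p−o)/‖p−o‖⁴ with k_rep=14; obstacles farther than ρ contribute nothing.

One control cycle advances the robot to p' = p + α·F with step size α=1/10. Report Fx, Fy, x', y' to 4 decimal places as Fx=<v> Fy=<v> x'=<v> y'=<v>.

Fx=-5.3985 Fy=3.5600 x'=2.4601 y'=4.3560

F_att = 1/2·(g−p) = 1/2·(-12,6) = (-6.0000,3.0000)
o1: d²=9 ≤ ρ²=47; F_rep = 14·(-3,0)/9² = (-0.5185,0.0000)
o2: d²=82 > ρ²=47 → inactive
o3: d²=5 ≤ ρ²=47; F_rep = 14·(2,1)/5² = (1.1200,0.5600)
F = F_att + ΣF_rep = (-5.3985,3.5600)
p' = p + 1/10·F = (2.4601,4.3560)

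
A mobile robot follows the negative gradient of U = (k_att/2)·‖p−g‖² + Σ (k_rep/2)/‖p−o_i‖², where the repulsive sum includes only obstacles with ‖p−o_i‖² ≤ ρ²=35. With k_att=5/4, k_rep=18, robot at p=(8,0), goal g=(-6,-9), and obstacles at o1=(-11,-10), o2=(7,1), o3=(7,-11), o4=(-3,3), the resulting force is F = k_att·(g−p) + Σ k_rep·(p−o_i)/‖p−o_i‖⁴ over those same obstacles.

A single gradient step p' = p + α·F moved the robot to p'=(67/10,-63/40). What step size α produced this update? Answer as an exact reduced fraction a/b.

F_att = 5/4·(g−p) = 5/4·(-14,-9) = (-17.5000,-11.2500)
o1: d²=461 > ρ²=35 → inactive
o2: d²=2 ≤ ρ²=35; F_rep = 18·(1,-1)/2² = (4.5000,-4.5000)
o3: d²=122 > ρ²=35 → inactive
o4: d²=130 > ρ²=35 → inactive
F = F_att + ΣF_rep = (-13.0000,-15.7500)
Δp = p'−p = (-1.3000,-1.5750); α = Δx/Fx = (-13/10) / (-13) = 1/10
check: Δy/Fy = (-63/40) / (-63/4) = 1/10 ✓

α = 1/10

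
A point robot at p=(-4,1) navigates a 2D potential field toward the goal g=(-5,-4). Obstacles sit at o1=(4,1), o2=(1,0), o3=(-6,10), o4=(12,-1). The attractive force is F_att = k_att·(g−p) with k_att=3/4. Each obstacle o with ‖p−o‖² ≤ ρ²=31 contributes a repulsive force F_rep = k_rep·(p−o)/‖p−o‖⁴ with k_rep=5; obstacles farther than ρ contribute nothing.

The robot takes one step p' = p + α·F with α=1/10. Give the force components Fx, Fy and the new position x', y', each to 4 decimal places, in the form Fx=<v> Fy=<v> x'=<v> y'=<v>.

Fx=-0.7870 Fy=-3.7426 x'=-4.0787 y'=0.6257

F_att = 3/4·(g−p) = 3/4·(-1,-5) = (-0.7500,-3.7500)
o1: d²=64 > ρ²=31 → inactive
o2: d²=26 ≤ ρ²=31; F_rep = 5·(-5,1)/26² = (-0.0370,0.0074)
o3: d²=85 > ρ²=31 → inactive
o4: d²=260 > ρ²=31 → inactive
F = F_att + ΣF_rep = (-0.7870,-3.7426)
p' = p + 1/10·F = (-4.0787,0.6257)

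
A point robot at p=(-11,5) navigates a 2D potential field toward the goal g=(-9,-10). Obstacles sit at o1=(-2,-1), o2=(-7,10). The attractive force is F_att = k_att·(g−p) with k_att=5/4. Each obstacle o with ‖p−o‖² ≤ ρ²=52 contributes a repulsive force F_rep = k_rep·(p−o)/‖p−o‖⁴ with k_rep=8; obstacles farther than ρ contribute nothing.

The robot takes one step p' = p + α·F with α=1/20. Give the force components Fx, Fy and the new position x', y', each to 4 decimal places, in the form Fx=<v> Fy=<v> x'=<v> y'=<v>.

F_att = 5/4·(g−p) = 5/4·(2,-15) = (2.5000,-18.7500)
o1: d²=117 > ρ²=52 → inactive
o2: d²=41 ≤ ρ²=52; F_rep = 8·(-4,-5)/41² = (-0.0190,-0.0238)
F = F_att + ΣF_rep = (2.4810,-18.7738)
p' = p + 1/20·F = (-10.8760,4.0613)

Fx=2.4810 Fy=-18.7738 x'=-10.8760 y'=4.0613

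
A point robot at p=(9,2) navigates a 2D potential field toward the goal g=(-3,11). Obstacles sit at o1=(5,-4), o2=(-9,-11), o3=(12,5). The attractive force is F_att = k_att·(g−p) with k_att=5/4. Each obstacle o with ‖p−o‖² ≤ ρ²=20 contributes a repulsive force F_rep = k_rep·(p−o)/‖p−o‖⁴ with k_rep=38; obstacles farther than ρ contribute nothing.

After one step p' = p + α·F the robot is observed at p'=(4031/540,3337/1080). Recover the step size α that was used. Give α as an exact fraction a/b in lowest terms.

α = 1/10

F_att = 5/4·(g−p) = 5/4·(-12,9) = (-15.0000,11.2500)
o1: d²=52 > ρ²=20 → inactive
o2: d²=493 > ρ²=20 → inactive
o3: d²=18 ≤ ρ²=20; F_rep = 38·(-3,-3)/18² = (-0.3519,-0.3519)
F = F_att + ΣF_rep = (-15.3519,10.8981)
Δp = p'−p = (-1.5352,1.0898); α = Δx/Fx = (-829/540) / (-829/54) = 1/10
check: Δy/Fy = (1177/1080) / (1177/108) = 1/10 ✓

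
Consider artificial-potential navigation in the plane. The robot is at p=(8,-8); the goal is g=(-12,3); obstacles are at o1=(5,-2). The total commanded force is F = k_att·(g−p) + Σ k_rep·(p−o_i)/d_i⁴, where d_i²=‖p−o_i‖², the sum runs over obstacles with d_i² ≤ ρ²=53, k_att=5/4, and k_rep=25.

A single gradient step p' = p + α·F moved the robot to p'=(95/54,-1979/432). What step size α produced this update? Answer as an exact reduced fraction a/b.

α = 1/4

F_att = 5/4·(g−p) = 5/4·(-20,11) = (-25.0000,13.7500)
o1: d²=45 ≤ ρ²=53; F_rep = 25·(3,-6)/45² = (0.0370,-0.0741)
F = F_att + ΣF_rep = (-24.9630,13.6759)
Δp = p'−p = (-6.2407,3.4190); α = Δx/Fx = (-337/54) / (-674/27) = 1/4
check: Δy/Fy = (1477/432) / (1477/108) = 1/4 ✓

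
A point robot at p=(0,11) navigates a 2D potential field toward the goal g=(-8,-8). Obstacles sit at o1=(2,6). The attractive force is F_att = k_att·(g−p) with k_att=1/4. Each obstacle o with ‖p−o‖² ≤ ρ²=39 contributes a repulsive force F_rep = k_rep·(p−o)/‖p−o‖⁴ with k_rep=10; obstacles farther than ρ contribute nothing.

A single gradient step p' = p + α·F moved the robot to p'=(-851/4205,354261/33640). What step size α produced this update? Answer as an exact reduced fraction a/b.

F_att = 1/4·(g−p) = 1/4·(-8,-19) = (-2.0000,-4.7500)
o1: d²=29 ≤ ρ²=39; F_rep = 10·(-2,5)/29² = (-0.0238,0.0595)
F = F_att + ΣF_rep = (-2.0238,-4.6905)
Δp = p'−p = (-0.2024,-0.4691); α = Δx/Fx = (-851/4205) / (-1702/841) = 1/10
check: Δy/Fy = (-15779/33640) / (-15779/3364) = 1/10 ✓

α = 1/10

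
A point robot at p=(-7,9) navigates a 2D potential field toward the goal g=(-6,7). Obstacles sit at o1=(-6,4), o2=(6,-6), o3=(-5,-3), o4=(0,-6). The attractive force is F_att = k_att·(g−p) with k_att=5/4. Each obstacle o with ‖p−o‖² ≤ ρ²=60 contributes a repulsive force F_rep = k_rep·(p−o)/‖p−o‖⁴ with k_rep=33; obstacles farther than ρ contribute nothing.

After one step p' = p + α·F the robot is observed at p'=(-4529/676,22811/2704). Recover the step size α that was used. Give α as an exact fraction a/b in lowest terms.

F_att = 5/4·(g−p) = 5/4·(1,-2) = (1.2500,-2.5000)
o1: d²=26 ≤ ρ²=60; F_rep = 33·(-1,5)/26² = (-0.0488,0.2441)
o2: d²=394 > ρ²=60 → inactive
o3: d²=148 > ρ²=60 → inactive
o4: d²=274 > ρ²=60 → inactive
F = F_att + ΣF_rep = (1.2012,-2.2559)
Δp = p'−p = (0.3003,-0.5640); α = Δx/Fx = (203/676) / (203/169) = 1/4
check: Δy/Fy = (-1525/2704) / (-1525/676) = 1/4 ✓

α = 1/4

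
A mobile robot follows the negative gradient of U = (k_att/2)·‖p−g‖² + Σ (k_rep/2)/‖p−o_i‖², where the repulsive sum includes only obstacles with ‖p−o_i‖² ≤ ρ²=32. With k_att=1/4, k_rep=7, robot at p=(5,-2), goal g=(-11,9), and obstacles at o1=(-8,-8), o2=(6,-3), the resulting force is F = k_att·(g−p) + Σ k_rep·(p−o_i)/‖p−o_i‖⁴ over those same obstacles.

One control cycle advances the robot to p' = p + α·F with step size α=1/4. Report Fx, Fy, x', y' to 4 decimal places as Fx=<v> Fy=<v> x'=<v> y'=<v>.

Fx=-5.7500 Fy=4.5000 x'=3.5625 y'=-0.8750

F_att = 1/4·(g−p) = 1/4·(-16,11) = (-4.0000,2.7500)
o1: d²=205 > ρ²=32 → inactive
o2: d²=2 ≤ ρ²=32; F_rep = 7·(-1,1)/2² = (-1.7500,1.7500)
F = F_att + ΣF_rep = (-5.7500,4.5000)
p' = p + 1/4·F = (3.5625,-0.8750)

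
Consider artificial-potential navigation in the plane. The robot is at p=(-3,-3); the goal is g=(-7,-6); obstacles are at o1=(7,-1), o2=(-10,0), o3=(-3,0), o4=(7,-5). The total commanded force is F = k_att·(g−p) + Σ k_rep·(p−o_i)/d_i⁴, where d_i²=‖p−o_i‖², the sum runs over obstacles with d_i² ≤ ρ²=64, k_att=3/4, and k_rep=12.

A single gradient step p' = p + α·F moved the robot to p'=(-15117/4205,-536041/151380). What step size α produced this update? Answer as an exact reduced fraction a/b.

α = 1/5

F_att = 3/4·(g−p) = 3/4·(-4,-3) = (-3.0000,-2.2500)
o1: d²=104 > ρ²=64 → inactive
o2: d²=58 ≤ ρ²=64; F_rep = 12·(7,-3)/58² = (0.0250,-0.0107)
o3: d²=9 ≤ ρ²=64; F_rep = 12·(0,-3)/9² = (0.0000,-0.4444)
o4: d²=104 > ρ²=64 → inactive
F = F_att + ΣF_rep = (-2.9750,-2.7051)
Δp = p'−p = (-0.5950,-0.5410); α = Δx/Fx = (-2502/4205) / (-2502/841) = 1/5
check: Δy/Fy = (-81901/151380) / (-81901/30276) = 1/5 ✓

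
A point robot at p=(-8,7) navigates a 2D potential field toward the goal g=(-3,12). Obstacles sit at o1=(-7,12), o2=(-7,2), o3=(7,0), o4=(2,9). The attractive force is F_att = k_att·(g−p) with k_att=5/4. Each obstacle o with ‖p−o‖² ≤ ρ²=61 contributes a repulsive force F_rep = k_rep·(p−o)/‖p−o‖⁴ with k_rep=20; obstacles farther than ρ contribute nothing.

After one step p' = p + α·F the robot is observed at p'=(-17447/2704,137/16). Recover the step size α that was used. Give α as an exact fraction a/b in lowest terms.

α = 1/4

F_att = 5/4·(g−p) = 5/4·(5,5) = (6.2500,6.2500)
o1: d²=26 ≤ ρ²=61; F_rep = 20·(-1,-5)/26² = (-0.0296,-0.1479)
o2: d²=26 ≤ ρ²=61; F_rep = 20·(-1,5)/26² = (-0.0296,0.1479)
o3: d²=274 > ρ²=61 → inactive
o4: d²=104 > ρ²=61 → inactive
F = F_att + ΣF_rep = (6.1908,6.2500)
Δp = p'−p = (1.5477,1.5625); α = Δx/Fx = (4185/2704) / (4185/676) = 1/4
check: Δy/Fy = (25/16) / (25/4) = 1/4 ✓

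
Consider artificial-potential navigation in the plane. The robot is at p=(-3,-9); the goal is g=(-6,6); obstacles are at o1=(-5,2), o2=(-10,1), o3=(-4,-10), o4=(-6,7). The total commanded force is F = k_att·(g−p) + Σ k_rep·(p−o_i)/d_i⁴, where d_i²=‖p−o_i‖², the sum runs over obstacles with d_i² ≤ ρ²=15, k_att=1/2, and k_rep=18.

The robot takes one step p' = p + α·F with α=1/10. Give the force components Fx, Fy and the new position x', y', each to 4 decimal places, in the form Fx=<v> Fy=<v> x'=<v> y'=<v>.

F_att = 1/2·(g−p) = 1/2·(-3,15) = (-1.5000,7.5000)
o1: d²=125 > ρ²=15 → inactive
o2: d²=149 > ρ²=15 → inactive
o3: d²=2 ≤ ρ²=15; F_rep = 18·(1,1)/2² = (4.5000,4.5000)
o4: d²=265 > ρ²=15 → inactive
F = F_att + ΣF_rep = (3.0000,12.0000)
p' = p + 1/10·F = (-2.7000,-7.8000)

Fx=3.0000 Fy=12.0000 x'=-2.7000 y'=-7.8000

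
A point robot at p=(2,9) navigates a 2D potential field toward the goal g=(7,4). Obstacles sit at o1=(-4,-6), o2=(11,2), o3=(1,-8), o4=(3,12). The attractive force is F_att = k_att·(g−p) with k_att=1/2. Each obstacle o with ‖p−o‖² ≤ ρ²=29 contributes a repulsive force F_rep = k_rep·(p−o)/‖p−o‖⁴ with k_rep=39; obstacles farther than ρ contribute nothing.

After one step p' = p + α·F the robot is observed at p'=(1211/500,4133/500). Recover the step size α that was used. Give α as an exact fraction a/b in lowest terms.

F_att = 1/2·(g−p) = 1/2·(5,-5) = (2.5000,-2.5000)
o1: d²=261 > ρ²=29 → inactive
o2: d²=130 > ρ²=29 → inactive
o3: d²=290 > ρ²=29 → inactive
o4: d²=10 ≤ ρ²=29; F_rep = 39·(-1,-3)/10² = (-0.3900,-1.1700)
F = F_att + ΣF_rep = (2.1100,-3.6700)
Δp = p'−p = (0.4220,-0.7340); α = Δx/Fx = (211/500) / (211/100) = 1/5
check: Δy/Fy = (-367/500) / (-367/100) = 1/5 ✓

α = 1/5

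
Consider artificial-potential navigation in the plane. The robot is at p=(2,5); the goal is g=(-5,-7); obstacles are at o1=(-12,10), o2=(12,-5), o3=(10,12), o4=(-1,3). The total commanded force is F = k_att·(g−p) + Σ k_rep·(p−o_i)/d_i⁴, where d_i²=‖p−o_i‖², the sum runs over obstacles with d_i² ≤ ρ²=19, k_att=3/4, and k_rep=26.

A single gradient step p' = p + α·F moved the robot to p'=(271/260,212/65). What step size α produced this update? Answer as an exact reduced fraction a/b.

F_att = 3/4·(g−p) = 3/4·(-7,-12) = (-5.2500,-9.0000)
o1: d²=221 > ρ²=19 → inactive
o2: d²=200 > ρ²=19 → inactive
o3: d²=113 > ρ²=19 → inactive
o4: d²=13 ≤ ρ²=19; F_rep = 26·(3,2)/13² = (0.4615,0.3077)
F = F_att + ΣF_rep = (-4.7885,-8.6923)
Δp = p'−p = (-0.9577,-1.7385); α = Δx/Fx = (-249/260) / (-249/52) = 1/5
check: Δy/Fy = (-113/65) / (-113/13) = 1/5 ✓

α = 1/5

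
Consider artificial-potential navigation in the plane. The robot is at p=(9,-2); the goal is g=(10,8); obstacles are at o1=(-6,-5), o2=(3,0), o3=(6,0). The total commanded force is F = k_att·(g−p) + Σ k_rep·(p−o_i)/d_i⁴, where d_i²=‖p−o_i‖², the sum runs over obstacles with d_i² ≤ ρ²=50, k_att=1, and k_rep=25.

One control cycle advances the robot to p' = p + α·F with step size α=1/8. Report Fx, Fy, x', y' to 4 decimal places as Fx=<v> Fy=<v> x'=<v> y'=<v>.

Fx=1.5375 Fy=9.6729 x'=9.1922 y'=-0.7909

F_att = 1·(g−p) = 1·(1,10) = (1.0000,10.0000)
o1: d²=234 > ρ²=50 → inactive
o2: d²=40 ≤ ρ²=50; F_rep = 25·(6,-2)/40² = (0.0938,-0.0312)
o3: d²=13 ≤ ρ²=50; F_rep = 25·(3,-2)/13² = (0.4438,-0.2959)
F = F_att + ΣF_rep = (1.5375,9.6729)
p' = p + 1/8·F = (9.1922,-0.7909)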